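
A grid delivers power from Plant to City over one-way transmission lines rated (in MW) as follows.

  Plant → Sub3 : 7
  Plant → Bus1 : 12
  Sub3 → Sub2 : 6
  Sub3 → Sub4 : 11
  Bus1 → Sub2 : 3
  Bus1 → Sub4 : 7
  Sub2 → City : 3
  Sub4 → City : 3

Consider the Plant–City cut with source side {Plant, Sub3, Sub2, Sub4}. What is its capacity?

18

Edges leaving {Plant, Sub3, Sub2, Sub4}: Plant→Bus1 (12), Sub2→City (3), Sub4→City (3).
Cut capacity = 12 + 3 + 3 = 18.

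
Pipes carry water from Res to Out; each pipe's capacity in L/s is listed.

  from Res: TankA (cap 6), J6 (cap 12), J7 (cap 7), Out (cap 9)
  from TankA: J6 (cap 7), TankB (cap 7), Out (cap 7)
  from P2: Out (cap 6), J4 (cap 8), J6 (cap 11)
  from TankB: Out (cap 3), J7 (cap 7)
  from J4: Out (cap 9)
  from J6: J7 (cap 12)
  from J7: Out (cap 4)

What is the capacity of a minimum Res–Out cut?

19

Augment Res→Out: bottleneck 9, flow now 9.
Augment Res→TankA→Out: bottleneck 6, flow now 15.
Augment Res→J7→Out: bottleneck 4, flow now 19.
No augmenting path remains; maximum flow = 19.
By max-flow min-cut, the minimum cut capacity equals the max flow.
In the residual graph, reachable from Res: {Res, J6, J7}.
Min-cut edges: Res→TankA (6), Res→Out (9), J7→Out (4); capacity 6 + 9 + 4 = 19.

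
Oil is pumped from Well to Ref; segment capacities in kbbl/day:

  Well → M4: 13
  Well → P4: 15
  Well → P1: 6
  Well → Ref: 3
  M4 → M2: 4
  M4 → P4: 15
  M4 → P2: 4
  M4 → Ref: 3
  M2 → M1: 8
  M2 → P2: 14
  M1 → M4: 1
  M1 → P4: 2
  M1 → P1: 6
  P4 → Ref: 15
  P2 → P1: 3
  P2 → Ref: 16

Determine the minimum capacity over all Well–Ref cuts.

Augment Well→Ref: bottleneck 3, flow now 3.
Augment Well→M4→Ref: bottleneck 3, flow now 6.
Augment Well→P4→Ref: bottleneck 15, flow now 21.
Augment Well→M4→P2→Ref: bottleneck 4, flow now 25.
Augment Well→M4→M2→P2→Ref: bottleneck 4, flow now 29.
No augmenting path remains; maximum flow = 29.
By max-flow min-cut, the minimum cut capacity equals the max flow.
In the residual graph, reachable from Well: {Well, M4, P4, P1}.
Min-cut edges: Well→Ref (3), M4→M2 (4), M4→P2 (4), M4→Ref (3), P4→Ref (15); capacity 3 + 4 + 4 + 3 + 15 = 29.

29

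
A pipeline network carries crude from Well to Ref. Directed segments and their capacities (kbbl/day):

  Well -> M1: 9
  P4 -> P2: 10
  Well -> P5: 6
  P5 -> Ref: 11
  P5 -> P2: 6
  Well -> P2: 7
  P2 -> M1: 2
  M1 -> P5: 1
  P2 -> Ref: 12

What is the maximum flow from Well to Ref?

14

Augment Well→P5→Ref: bottleneck 6, flow now 6.
Augment Well→P2→Ref: bottleneck 7, flow now 13.
Augment Well→M1→P5→Ref: bottleneck 1, flow now 14.
No augmenting path remains; maximum flow = 14.
In the residual graph, reachable from Well: {Well, M1}.
Min-cut edges: Well→P5 (6), Well→P2 (7), M1→P5 (1); capacity 6 + 7 + 1 = 14.
This cut is saturated, so no flow can exceed 14.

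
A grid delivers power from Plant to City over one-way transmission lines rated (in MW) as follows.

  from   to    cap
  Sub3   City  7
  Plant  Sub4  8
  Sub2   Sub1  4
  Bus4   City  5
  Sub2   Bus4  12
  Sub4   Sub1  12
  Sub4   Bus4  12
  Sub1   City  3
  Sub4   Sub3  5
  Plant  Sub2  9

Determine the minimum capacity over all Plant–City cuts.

Augment Plant→Sub2→Sub1→City: bottleneck 3, flow now 3.
Augment Plant→Sub2→Bus4→City: bottleneck 5, flow now 8.
Augment Plant→Sub4→Sub3→City: bottleneck 5, flow now 13.
No augmenting path remains; maximum flow = 13.
By max-flow min-cut, the minimum cut capacity equals the max flow.
In the residual graph, reachable from Plant: {Plant, Sub2, Sub4, Sub1, Bus4}.
Min-cut edges: Sub4→Sub3 (5), Sub1→City (3), Bus4→City (5); capacity 5 + 3 + 5 = 13.

13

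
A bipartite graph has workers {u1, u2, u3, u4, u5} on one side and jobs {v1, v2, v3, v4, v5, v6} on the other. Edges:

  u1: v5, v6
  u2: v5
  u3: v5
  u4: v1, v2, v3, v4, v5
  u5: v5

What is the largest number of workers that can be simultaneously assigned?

3

Unit-capacity flow: source→left, listed edges, right→sink; max matching = max flow.
Augmenting path u1→v5 (+1); matched 1.
Augmenting path u4→v1 (+1); matched 2.
Augmenting path u2→v5→u1→v6 (+1); matched 3.
No augmenting path remains; maximum matching = 3.
König certificate: {u1, u4, v5} is a vertex cover of size 3 (every listed pair touches it), so no matching can be larger.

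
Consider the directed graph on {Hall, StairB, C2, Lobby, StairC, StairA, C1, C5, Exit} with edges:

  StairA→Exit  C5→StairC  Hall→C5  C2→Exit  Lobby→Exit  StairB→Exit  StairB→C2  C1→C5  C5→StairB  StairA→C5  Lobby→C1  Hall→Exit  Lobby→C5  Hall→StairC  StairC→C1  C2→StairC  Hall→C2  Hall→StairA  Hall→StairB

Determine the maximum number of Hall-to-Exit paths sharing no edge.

Assign every edge capacity 1; by Menger, the answer equals the max flow.
Path Hall→Exit (+1); total 1.
Path Hall→StairB→Exit (+1); total 2.
Path Hall→C2→Exit (+1); total 3.
Path Hall→StairA→Exit (+1); total 4.
No residual Hall→Exit path; max flow = 4.
Certifying cut of size 4: {C2→Exit, Hall→Exit, Hall→StairA, StairB→Exit}.

4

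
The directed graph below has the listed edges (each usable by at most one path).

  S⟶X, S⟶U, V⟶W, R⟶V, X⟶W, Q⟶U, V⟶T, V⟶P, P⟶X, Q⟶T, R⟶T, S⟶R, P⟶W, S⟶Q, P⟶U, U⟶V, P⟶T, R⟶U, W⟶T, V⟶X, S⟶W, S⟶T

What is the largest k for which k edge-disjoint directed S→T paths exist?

5

Assign every edge capacity 1; by Menger, the answer equals the max flow.
Path S→T (+1); total 1.
Path S→Q→T (+1); total 2.
Path S→R→T (+1); total 3.
Path S→W→T (+1); total 4.
Path S→U→V→T (+1); total 5.
No residual S→T path; max flow = 5.
Certifying cut of size 5: {S→Q, S→R, S→T, S→U, W→T}.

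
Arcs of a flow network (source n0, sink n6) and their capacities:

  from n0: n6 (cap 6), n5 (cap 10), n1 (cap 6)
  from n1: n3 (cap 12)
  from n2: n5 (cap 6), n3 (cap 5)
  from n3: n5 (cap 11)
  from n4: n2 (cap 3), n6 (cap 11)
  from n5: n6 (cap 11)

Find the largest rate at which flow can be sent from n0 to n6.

17

Augment n0→n6: bottleneck 6, flow now 6.
Augment n0→n5→n6: bottleneck 10, flow now 16.
Augment n0→n1→n3→n5→n6: bottleneck 1, flow now 17.
No augmenting path remains; maximum flow = 17.
In the residual graph, reachable from n0: {n0, n1, n3, n5}.
Min-cut edges: n0→n6 (6), n5→n6 (11); capacity 6 + 11 = 17.
This cut is saturated, so no flow can exceed 17.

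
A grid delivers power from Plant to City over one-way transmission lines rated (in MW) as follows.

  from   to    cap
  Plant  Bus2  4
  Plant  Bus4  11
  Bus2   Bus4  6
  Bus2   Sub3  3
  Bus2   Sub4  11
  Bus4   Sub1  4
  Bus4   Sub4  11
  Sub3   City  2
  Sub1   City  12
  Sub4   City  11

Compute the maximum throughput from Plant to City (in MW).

Augment Plant→Bus2→Sub3→City: bottleneck 2, flow now 2.
Augment Plant→Bus2→Sub4→City: bottleneck 2, flow now 4.
Augment Plant→Bus4→Sub1→City: bottleneck 4, flow now 8.
Augment Plant→Bus4→Sub4→City: bottleneck 7, flow now 15.
No augmenting path remains; maximum flow = 15.
In the residual graph, reachable from Plant: {Plant}.
Min-cut edges: Plant→Bus2 (4), Plant→Bus4 (11); capacity 4 + 11 = 15.
This cut is saturated, so no flow can exceed 15.

15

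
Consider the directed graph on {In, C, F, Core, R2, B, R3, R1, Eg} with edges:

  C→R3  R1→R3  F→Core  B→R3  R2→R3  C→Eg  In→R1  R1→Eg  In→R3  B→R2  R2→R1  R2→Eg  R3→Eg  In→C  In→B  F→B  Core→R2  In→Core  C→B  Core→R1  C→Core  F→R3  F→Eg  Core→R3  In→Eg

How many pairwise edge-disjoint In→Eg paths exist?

5

Assign every edge capacity 1; by Menger, the answer equals the max flow.
Path In→Eg (+1); total 1.
Path In→C→Eg (+1); total 2.
Path In→R3→Eg (+1); total 3.
Path In→R1→Eg (+1); total 4.
Path In→Core→R2→Eg (+1); total 5.
No residual In→Eg path; max flow = 5.
Certifying cut of size 5: {In→C, In→Eg, R1→Eg, R2→Eg, R3→Eg}.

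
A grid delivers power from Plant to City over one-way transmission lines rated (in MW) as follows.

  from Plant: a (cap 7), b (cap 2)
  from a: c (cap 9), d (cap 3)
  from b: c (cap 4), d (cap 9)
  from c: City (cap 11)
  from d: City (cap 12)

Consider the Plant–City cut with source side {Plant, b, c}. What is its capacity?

Edges leaving {Plant, b, c}: Plant→a (7), b→d (9), c→City (11).
Cut capacity = 7 + 9 + 11 = 27.

27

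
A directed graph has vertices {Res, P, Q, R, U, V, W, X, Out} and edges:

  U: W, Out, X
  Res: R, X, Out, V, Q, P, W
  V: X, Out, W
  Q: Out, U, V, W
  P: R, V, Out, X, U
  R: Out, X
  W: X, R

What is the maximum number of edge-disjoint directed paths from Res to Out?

Assign every edge capacity 1; by Menger, the answer equals the max flow.
Path Res→Out (+1); total 1.
Path Res→P→Out (+1); total 2.
Path Res→Q→Out (+1); total 3.
Path Res→R→Out (+1); total 4.
Path Res→V→Out (+1); total 5.
No residual Res→Out path; max flow = 5.
Certifying cut of size 5: {R→Out, Res→Out, Res→P, Res→Q, Res→V}.

5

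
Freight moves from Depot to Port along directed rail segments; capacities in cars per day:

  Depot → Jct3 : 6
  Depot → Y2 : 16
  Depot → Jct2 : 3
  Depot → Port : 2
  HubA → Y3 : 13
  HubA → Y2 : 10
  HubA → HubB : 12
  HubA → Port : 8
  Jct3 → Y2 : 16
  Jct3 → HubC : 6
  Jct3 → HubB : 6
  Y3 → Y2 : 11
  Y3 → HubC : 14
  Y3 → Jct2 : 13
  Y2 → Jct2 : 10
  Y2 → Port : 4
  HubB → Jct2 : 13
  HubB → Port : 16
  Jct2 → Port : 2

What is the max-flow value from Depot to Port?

14

Augment Depot→Port: bottleneck 2, flow now 2.
Augment Depot→Y2→Port: bottleneck 4, flow now 6.
Augment Depot→Jct2→Port: bottleneck 2, flow now 8.
Augment Depot→Jct3→HubB→Port: bottleneck 6, flow now 14.
No augmenting path remains; maximum flow = 14.
In the residual graph, reachable from Depot: {Depot, Y2, Jct2}.
Min-cut edges: Depot→Jct3 (6), Depot→Port (2), Y2→Port (4), Jct2→Port (2); capacity 6 + 2 + 4 + 2 = 14.
This cut is saturated, so no flow can exceed 14.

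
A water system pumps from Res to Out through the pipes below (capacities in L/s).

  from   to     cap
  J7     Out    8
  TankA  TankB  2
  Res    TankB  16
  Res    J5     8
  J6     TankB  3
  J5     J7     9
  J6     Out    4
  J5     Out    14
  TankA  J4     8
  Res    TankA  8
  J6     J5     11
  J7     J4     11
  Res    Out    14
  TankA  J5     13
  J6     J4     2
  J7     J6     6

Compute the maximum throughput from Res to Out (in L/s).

Augment Res→Out: bottleneck 14, flow now 14.
Augment Res→J5→Out: bottleneck 8, flow now 22.
Augment Res→TankA→J5→Out: bottleneck 6, flow now 28.
Augment Res→TankA→J5→J7→Out: bottleneck 2, flow now 30.
No augmenting path remains; maximum flow = 30.
In the residual graph, reachable from Res: {Res, TankB}.
Min-cut edges: Res→TankA (8), Res→J5 (8), Res→Out (14); capacity 8 + 8 + 14 = 30.
This cut is saturated, so no flow can exceed 30.

30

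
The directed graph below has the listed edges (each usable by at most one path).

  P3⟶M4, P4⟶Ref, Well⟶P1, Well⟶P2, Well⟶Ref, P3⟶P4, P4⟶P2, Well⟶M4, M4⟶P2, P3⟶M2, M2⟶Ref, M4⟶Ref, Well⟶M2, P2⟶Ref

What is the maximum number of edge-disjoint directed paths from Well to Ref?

Assign every edge capacity 1; by Menger, the answer equals the max flow.
Path Well→Ref (+1); total 1.
Path Well→M4→Ref (+1); total 2.
Path Well→P2→Ref (+1); total 3.
Path Well→M2→Ref (+1); total 4.
No residual Well→Ref path; max flow = 4.
Certifying cut of size 4: {Well→M2, Well→M4, Well→P2, Well→Ref}.

4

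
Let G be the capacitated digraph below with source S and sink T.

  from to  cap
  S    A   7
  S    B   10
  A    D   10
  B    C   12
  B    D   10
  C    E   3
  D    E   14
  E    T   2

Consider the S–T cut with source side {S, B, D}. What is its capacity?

Edges leaving {S, B, D}: S→A (7), B→C (12), D→E (14).
Cut capacity = 7 + 12 + 14 = 33.

33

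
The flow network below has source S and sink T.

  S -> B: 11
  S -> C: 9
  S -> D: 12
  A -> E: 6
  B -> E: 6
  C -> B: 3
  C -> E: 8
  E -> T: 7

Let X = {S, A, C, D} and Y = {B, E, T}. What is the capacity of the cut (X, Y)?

28

Edges leaving {S, A, C, D}: S→B (11), A→E (6), C→B (3), C→E (8).
Cut capacity = 11 + 6 + 3 + 8 = 28.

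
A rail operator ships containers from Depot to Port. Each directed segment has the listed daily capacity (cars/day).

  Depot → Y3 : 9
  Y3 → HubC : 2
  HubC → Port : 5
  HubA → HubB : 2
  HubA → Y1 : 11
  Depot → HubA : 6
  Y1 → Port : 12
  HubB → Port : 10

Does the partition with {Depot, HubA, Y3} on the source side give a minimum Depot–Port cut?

No — its capacity is 15, but the minimum cut has capacity 8.

Given cut capacity: 2 + 11 + 2 = 15.
Augment Depot→HubA→HubB→Port: bottleneck 2, flow now 2.
Augment Depot→HubA→Y1→Port: bottleneck 4, flow now 6.
Augment Depot→Y3→HubC→Port: bottleneck 2, flow now 8.
No augmenting path remains; maximum flow = 8.
In the residual graph, reachable from Depot: {Depot, Y3}.
Min-cut edges: Depot→HubA (6), Y3→HubC (2); capacity 6 + 2 = 8.
Cut capacity 15 exceeds the max flow 8, so it is not minimum.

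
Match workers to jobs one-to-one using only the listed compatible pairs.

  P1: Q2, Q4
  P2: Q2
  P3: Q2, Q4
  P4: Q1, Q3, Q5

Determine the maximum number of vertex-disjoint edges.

Unit-capacity flow: source→left, listed edges, right→sink; max matching = max flow.
Augmenting path P1→Q2 (+1); matched 1.
Augmenting path P3→Q4 (+1); matched 2.
Augmenting path P4→Q1 (+1); matched 3.
No augmenting path remains; maximum matching = 3.
König certificate: {P4, Q2, Q4} is a vertex cover of size 3 (every listed pair touches it), so no matching can be larger.

3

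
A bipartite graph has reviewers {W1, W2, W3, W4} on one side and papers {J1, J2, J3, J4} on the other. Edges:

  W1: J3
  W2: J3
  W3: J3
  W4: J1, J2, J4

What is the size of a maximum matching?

Unit-capacity flow: source→left, listed edges, right→sink; max matching = max flow.
Augmenting path W1→J3 (+1); matched 1.
Augmenting path W4→J1 (+1); matched 2.
No augmenting path remains; maximum matching = 2.
König certificate: {W4, J3} is a vertex cover of size 2 (every listed pair touches it), so no matching can be larger.

2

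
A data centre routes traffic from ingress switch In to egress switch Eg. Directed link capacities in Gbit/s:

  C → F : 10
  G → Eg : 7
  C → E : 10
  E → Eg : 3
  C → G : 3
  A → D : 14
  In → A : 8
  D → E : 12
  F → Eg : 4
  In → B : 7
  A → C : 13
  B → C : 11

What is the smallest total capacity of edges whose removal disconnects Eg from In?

10

Augment In→A→C→E→Eg: bottleneck 3, flow now 3.
Augment In→A→C→F→Eg: bottleneck 4, flow now 7.
Augment In→A→C→G→Eg: bottleneck 1, flow now 8.
Augment In→B→C→G→Eg: bottleneck 2, flow now 10.
No augmenting path remains; maximum flow = 10.
By max-flow min-cut, the minimum cut capacity equals the max flow.
In the residual graph, reachable from In: {In, A, B, C, D, E, F}.
Min-cut edges: C→G (3), E→Eg (3), F→Eg (4); capacity 3 + 3 + 4 = 10.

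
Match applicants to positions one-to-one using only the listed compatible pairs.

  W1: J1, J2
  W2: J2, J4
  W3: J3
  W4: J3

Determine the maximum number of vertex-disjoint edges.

Unit-capacity flow: source→left, listed edges, right→sink; max matching = max flow.
Augmenting path W1→J1 (+1); matched 1.
Augmenting path W2→J2 (+1); matched 2.
Augmenting path W3→J3 (+1); matched 3.
No augmenting path remains; maximum matching = 3.
König certificate: {W1, W2, J3} is a vertex cover of size 3 (every listed pair touches it), so no matching can be larger.

3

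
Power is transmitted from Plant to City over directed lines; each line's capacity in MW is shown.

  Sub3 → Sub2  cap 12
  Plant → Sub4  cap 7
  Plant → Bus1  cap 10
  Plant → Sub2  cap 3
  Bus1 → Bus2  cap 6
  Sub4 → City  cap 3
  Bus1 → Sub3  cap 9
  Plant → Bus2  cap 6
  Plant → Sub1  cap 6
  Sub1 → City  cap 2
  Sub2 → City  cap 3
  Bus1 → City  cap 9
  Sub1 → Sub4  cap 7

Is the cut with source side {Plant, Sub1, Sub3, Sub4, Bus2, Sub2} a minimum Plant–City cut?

Given cut capacity: 10 + 2 + 3 + 3 = 18.
Augment Plant→Sub1→City: bottleneck 2, flow now 2.
Augment Plant→Bus1→City: bottleneck 9, flow now 11.
Augment Plant→Sub4→City: bottleneck 3, flow now 14.
Augment Plant→Sub2→City: bottleneck 3, flow now 17.
No augmenting path remains; maximum flow = 17.
In the residual graph, reachable from Plant: {Plant, Sub1, Bus1, Sub3, Sub4, Bus2, Sub2}.
Min-cut edges: Sub1→City (2), Bus1→City (9), Sub4→City (3), Sub2→City (3); capacity 2 + 9 + 3 + 3 = 17.
Cut capacity 18 exceeds the max flow 17, so it is not minimum.

No — its capacity is 18, but the minimum cut has capacity 17.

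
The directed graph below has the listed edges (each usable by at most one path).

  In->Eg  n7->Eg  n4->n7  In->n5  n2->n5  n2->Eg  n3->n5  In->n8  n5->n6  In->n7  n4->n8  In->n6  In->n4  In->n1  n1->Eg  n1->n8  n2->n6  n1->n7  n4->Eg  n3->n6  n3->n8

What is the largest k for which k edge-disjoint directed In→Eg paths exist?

4

Assign every edge capacity 1; by Menger, the answer equals the max flow.
Path In→Eg (+1); total 1.
Path In→n1→Eg (+1); total 2.
Path In→n4→Eg (+1); total 3.
Path In→n7→Eg (+1); total 4.
No residual In→Eg path; max flow = 4.
Certifying cut of size 4: {In→Eg, In→n1, In→n4, In→n7}.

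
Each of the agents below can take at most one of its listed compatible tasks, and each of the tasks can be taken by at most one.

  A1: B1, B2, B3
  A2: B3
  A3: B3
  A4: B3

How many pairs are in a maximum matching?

Unit-capacity flow: source→left, listed edges, right→sink; max matching = max flow.
Augmenting path A1→B1 (+1); matched 1.
Augmenting path A2→B3 (+1); matched 2.
No augmenting path remains; maximum matching = 2.
König certificate: {A1, B3} is a vertex cover of size 2 (every listed pair touches it), so no matching can be larger.

2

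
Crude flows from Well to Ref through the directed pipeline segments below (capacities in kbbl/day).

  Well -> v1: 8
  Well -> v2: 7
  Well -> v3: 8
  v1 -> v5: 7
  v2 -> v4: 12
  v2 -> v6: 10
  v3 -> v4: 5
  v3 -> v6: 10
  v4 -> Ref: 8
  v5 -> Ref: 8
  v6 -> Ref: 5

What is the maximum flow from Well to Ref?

Augment Well→v1→v5→Ref: bottleneck 7, flow now 7.
Augment Well→v2→v4→Ref: bottleneck 7, flow now 14.
Augment Well→v3→v4→Ref: bottleneck 1, flow now 15.
Augment Well→v3→v6→Ref: bottleneck 5, flow now 20.
No augmenting path remains; maximum flow = 20.
In the residual graph, reachable from Well: {Well, v1, v2, v3, v4, v6}.
Min-cut edges: v1→v5 (7), v4→Ref (8), v6→Ref (5); capacity 7 + 8 + 5 = 20.
This cut is saturated, so no flow can exceed 20.

20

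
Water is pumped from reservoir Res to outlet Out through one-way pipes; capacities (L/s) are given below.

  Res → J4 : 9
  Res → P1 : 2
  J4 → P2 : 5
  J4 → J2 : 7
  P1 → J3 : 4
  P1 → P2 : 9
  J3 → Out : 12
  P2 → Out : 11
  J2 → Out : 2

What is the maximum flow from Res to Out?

9

Augment Res→J4→P2→Out: bottleneck 5, flow now 5.
Augment Res→J4→J2→Out: bottleneck 2, flow now 7.
Augment Res→P1→J3→Out: bottleneck 2, flow now 9.
No augmenting path remains; maximum flow = 9.
In the residual graph, reachable from Res: {Res, J4, J2}.
Min-cut edges: Res→P1 (2), J4→P2 (5), J2→Out (2); capacity 2 + 5 + 2 = 9.
This cut is saturated, so no flow can exceed 9.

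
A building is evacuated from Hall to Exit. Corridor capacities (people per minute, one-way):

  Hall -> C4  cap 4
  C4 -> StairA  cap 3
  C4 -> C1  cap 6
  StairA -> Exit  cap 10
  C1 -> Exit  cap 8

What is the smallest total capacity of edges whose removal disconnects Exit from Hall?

Augment Hall→C4→StairA→Exit: bottleneck 3, flow now 3.
Augment Hall→C4→C1→Exit: bottleneck 1, flow now 4.
No augmenting path remains; maximum flow = 4.
By max-flow min-cut, the minimum cut capacity equals the max flow.
In the residual graph, reachable from Hall: {Hall}.
Min-cut edges: Hall→C4 (4); capacity 4 = 4.

4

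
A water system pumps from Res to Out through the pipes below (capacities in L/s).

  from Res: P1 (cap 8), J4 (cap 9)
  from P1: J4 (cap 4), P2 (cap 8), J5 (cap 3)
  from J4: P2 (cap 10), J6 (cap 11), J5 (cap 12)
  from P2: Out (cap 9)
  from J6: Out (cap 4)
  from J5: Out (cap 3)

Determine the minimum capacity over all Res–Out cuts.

16

Augment Res→P1→P2→Out: bottleneck 8, flow now 8.
Augment Res→J4→P2→Out: bottleneck 1, flow now 9.
Augment Res→J4→J6→Out: bottleneck 4, flow now 13.
Augment Res→J4→J5→Out: bottleneck 3, flow now 16.
No augmenting path remains; maximum flow = 16.
By max-flow min-cut, the minimum cut capacity equals the max flow.
In the residual graph, reachable from Res: {Res, P1, J4, P2, J6, J5}.
Min-cut edges: P2→Out (9), J6→Out (4), J5→Out (3); capacity 9 + 4 + 3 = 16.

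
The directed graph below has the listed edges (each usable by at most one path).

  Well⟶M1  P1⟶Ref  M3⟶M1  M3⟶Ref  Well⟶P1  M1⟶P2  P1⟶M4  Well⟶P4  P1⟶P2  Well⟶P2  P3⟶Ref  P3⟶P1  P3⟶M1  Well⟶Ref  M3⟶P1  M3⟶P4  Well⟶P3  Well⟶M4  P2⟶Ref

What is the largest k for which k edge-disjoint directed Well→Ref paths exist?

Assign every edge capacity 1; by Menger, the answer equals the max flow.
Path Well→Ref (+1); total 1.
Path Well→P3→Ref (+1); total 2.
Path Well→P1→Ref (+1); total 3.
Path Well→P2→Ref (+1); total 4.
No residual Well→Ref path; max flow = 4.
Certifying cut of size 4: {P2→Ref, Well→P1, Well→P3, Well→Ref}.

4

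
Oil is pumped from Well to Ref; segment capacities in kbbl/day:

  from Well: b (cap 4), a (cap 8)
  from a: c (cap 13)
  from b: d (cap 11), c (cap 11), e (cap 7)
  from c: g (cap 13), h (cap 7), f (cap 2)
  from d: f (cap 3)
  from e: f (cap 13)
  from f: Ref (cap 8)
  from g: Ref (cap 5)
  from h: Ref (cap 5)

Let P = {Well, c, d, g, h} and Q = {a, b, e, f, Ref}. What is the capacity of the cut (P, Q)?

Edges leaving {Well, c, d, g, h}: Well→a (8), Well→b (4), c→f (2), d→f (3), g→Ref (5), h→Ref (5).
Cut capacity = 8 + 4 + 2 + 3 + 5 + 5 = 27.

27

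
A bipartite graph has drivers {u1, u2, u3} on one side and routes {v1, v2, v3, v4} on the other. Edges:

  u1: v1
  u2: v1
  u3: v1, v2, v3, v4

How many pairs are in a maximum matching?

Unit-capacity flow: source→left, listed edges, right→sink; max matching = max flow.
Augmenting path u1→v1 (+1); matched 1.
Augmenting path u3→v2 (+1); matched 2.
No augmenting path remains; maximum matching = 2.
König certificate: {u3, v1} is a vertex cover of size 2 (every listed pair touches it), so no matching can be larger.

2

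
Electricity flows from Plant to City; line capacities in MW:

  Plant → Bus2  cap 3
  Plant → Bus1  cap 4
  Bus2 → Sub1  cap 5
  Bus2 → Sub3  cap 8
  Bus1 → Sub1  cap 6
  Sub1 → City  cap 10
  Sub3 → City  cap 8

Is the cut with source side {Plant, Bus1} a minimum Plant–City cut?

Given cut capacity: 3 + 6 = 9.
Augment Plant→Bus2→Sub1→City: bottleneck 3, flow now 3.
Augment Plant→Bus1→Sub1→City: bottleneck 4, flow now 7.
No augmenting path remains; maximum flow = 7.
In the residual graph, reachable from Plant: {Plant}.
Min-cut edges: Plant→Bus2 (3), Plant→Bus1 (4); capacity 3 + 4 = 7.
Cut capacity 9 exceeds the max flow 7, so it is not minimum.

No — its capacity is 9, but the minimum cut has capacity 7.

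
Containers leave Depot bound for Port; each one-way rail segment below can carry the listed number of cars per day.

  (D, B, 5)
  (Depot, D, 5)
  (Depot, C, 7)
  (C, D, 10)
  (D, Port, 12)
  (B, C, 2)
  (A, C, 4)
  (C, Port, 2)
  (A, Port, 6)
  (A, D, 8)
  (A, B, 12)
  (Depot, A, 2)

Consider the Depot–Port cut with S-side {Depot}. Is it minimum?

Given cut capacity: 2 + 7 + 5 = 14.
Augment Depot→A→Port: bottleneck 2, flow now 2.
Augment Depot→C→Port: bottleneck 2, flow now 4.
Augment Depot→D→Port: bottleneck 5, flow now 9.
Augment Depot→C→D→Port: bottleneck 5, flow now 14.
No augmenting path remains; maximum flow = 14.
Cut capacity 14 equals the max flow, so it is a minimum cut.

Yes — it is a minimum cut (capacity 14).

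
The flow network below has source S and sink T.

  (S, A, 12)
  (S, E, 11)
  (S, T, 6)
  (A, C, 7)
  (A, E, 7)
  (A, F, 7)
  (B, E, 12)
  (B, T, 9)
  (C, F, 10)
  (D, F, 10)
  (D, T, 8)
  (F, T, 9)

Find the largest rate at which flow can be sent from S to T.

15

Augment S→T: bottleneck 6, flow now 6.
Augment S→A→F→T: bottleneck 7, flow now 13.
Augment S→A→C→F→T: bottleneck 2, flow now 15.
No augmenting path remains; maximum flow = 15.
In the residual graph, reachable from S: {S, A, C, E, F}.
Min-cut edges: S→T (6), F→T (9); capacity 6 + 9 = 15.
This cut is saturated, so no flow can exceed 15.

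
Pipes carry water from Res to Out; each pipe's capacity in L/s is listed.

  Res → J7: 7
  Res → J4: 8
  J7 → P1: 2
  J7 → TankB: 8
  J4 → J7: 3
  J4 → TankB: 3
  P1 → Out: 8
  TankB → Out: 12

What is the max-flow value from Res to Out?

Augment Res→J7→P1→Out: bottleneck 2, flow now 2.
Augment Res→J7→TankB→Out: bottleneck 5, flow now 7.
Augment Res→J4→TankB→Out: bottleneck 3, flow now 10.
Augment Res→J4→J7→TankB→Out: bottleneck 3, flow now 13.
No augmenting path remains; maximum flow = 13.
In the residual graph, reachable from Res: {Res, J4}.
Min-cut edges: Res→J7 (7), J4→J7 (3), J4→TankB (3); capacity 7 + 3 + 3 = 13.
This cut is saturated, so no flow can exceed 13.

13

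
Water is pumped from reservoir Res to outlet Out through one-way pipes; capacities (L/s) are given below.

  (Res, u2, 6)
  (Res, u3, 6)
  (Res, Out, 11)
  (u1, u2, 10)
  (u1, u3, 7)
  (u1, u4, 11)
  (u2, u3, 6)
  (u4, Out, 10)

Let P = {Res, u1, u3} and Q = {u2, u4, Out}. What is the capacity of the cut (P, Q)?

38

Edges leaving {Res, u1, u3}: Res→u2 (6), Res→Out (11), u1→u2 (10), u1→u4 (11).
Cut capacity = 6 + 11 + 10 + 11 = 38.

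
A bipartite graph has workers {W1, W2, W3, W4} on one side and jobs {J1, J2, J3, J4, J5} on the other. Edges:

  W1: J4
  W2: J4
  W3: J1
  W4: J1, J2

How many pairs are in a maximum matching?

3

Unit-capacity flow: source→left, listed edges, right→sink; max matching = max flow.
Augmenting path W1→J4 (+1); matched 1.
Augmenting path W3→J1 (+1); matched 2.
Augmenting path W4→J2 (+1); matched 3.
No augmenting path remains; maximum matching = 3.
König certificate: {W3, W4, J4} is a vertex cover of size 3 (every listed pair touches it), so no matching can be larger.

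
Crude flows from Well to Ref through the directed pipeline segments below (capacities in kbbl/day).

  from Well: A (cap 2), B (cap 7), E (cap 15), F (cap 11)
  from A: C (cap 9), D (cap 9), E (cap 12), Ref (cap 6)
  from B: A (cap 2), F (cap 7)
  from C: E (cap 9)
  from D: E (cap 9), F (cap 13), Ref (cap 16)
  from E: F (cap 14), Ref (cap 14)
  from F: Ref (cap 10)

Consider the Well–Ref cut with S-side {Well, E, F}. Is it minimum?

Given cut capacity: 2 + 7 + 14 + 10 = 33.
Augment Well→A→Ref: bottleneck 2, flow now 2.
Augment Well→E→Ref: bottleneck 14, flow now 16.
Augment Well→F→Ref: bottleneck 10, flow now 26.
Augment Well→B→A→Ref: bottleneck 2, flow now 28.
No augmenting path remains; maximum flow = 28.
In the residual graph, reachable from Well: {Well, B, E, F}.
Min-cut edges: Well→A (2), B→A (2), E→Ref (14), F→Ref (10); capacity 2 + 2 + 14 + 10 = 28.
Cut capacity 33 exceeds the max flow 28, so it is not minimum.

No — its capacity is 33, but the minimum cut has capacity 28.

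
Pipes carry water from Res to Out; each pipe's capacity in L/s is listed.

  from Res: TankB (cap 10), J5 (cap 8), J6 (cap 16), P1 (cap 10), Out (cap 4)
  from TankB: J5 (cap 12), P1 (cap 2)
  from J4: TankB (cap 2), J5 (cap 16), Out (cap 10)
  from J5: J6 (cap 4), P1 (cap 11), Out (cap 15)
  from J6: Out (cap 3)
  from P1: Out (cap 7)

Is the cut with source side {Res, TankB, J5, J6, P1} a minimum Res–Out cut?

Yes — it is a minimum cut (capacity 29).

Given cut capacity: 4 + 15 + 3 + 7 = 29.
Augment Res→Out: bottleneck 4, flow now 4.
Augment Res→J5→Out: bottleneck 8, flow now 12.
Augment Res→J6→Out: bottleneck 3, flow now 15.
Augment Res→P1→Out: bottleneck 7, flow now 22.
Augment Res→TankB→J5→Out: bottleneck 7, flow now 29.
No augmenting path remains; maximum flow = 29.
Cut capacity 29 equals the max flow, so it is a minimum cut.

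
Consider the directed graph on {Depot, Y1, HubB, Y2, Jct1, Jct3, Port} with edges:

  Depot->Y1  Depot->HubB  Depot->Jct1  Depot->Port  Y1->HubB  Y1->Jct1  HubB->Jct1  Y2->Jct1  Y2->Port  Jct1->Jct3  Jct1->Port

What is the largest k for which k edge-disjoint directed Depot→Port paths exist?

2

Assign every edge capacity 1; by Menger, the answer equals the max flow.
Path Depot→Port (+1); total 1.
Path Depot→Jct1→Port (+1); total 2.
No residual Depot→Port path; max flow = 2.
Certifying cut of size 2: {Depot→Port, Jct1→Port}.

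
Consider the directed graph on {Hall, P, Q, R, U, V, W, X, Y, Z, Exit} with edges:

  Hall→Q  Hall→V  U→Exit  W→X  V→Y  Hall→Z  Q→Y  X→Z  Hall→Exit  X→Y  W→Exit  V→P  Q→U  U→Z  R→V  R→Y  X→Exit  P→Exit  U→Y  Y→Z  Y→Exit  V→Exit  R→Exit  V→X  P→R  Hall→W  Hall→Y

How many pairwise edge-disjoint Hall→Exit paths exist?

Assign every edge capacity 1; by Menger, the answer equals the max flow.
Path Hall→Exit (+1); total 1.
Path Hall→V→Exit (+1); total 2.
Path Hall→W→Exit (+1); total 3.
Path Hall→Y→Exit (+1); total 4.
Path Hall→Q→U→Exit (+1); total 5.
No residual Hall→Exit path; max flow = 5.
Certifying cut of size 5: {Hall→Exit, Hall→Q, Hall→V, Hall→W, Hall→Y}.

5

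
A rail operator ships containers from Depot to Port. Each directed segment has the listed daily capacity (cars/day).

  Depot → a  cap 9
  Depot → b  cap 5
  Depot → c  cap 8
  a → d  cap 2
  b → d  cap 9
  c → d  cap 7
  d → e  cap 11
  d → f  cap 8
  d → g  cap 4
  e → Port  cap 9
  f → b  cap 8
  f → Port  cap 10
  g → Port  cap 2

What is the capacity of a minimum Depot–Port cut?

14

Augment Depot→a→d→e→Port: bottleneck 2, flow now 2.
Augment Depot→b→d→e→Port: bottleneck 5, flow now 7.
Augment Depot→c→d→e→Port: bottleneck 2, flow now 9.
Augment Depot→c→d→f→Port: bottleneck 5, flow now 14.
No augmenting path remains; maximum flow = 14.
By max-flow min-cut, the minimum cut capacity equals the max flow.
In the residual graph, reachable from Depot: {Depot, a, c}.
Min-cut edges: Depot→b (5), a→d (2), c→d (7); capacity 5 + 2 + 7 = 14.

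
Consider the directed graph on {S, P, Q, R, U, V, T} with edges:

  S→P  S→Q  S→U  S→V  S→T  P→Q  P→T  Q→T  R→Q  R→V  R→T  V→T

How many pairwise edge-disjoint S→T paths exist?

Assign every edge capacity 1; by Menger, the answer equals the max flow.
Path S→T (+1); total 1.
Path S→P→T (+1); total 2.
Path S→Q→T (+1); total 3.
Path S→V→T (+1); total 4.
No residual S→T path; max flow = 4.
Certifying cut of size 4: {S→P, S→Q, S→T, S→V}.

4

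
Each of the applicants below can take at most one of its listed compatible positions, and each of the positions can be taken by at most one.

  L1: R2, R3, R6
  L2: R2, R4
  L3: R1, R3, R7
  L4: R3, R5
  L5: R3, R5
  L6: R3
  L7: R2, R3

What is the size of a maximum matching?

6

Unit-capacity flow: source→left, listed edges, right→sink; max matching = max flow.
Augmenting path L1→R2 (+1); matched 1.
Augmenting path L2→R4 (+1); matched 2.
Augmenting path L3→R1 (+1); matched 3.
Augmenting path L4→R3 (+1); matched 4.
Augmenting path L5→R5 (+1); matched 5.
Augmenting path L7→R2→L1→R6 (+1); matched 6.
No augmenting path remains; maximum matching = 6.
König certificate: {L1, L2, L3, L7, R3, R5} is a vertex cover of size 6 (every listed pair touches it), so no matching can be larger.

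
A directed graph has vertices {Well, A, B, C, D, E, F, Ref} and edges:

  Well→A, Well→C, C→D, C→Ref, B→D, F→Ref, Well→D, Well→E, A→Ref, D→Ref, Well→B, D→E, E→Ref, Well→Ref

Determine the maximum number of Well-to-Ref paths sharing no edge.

Assign every edge capacity 1; by Menger, the answer equals the max flow.
Path Well→Ref (+1); total 1.
Path Well→A→Ref (+1); total 2.
Path Well→C→Ref (+1); total 3.
Path Well→D→Ref (+1); total 4.
Path Well→E→Ref (+1); total 5.
No residual Well→Ref path; max flow = 5.
Certifying cut of size 5: {D→Ref, E→Ref, Well→A, Well→C, Well→Ref}.

5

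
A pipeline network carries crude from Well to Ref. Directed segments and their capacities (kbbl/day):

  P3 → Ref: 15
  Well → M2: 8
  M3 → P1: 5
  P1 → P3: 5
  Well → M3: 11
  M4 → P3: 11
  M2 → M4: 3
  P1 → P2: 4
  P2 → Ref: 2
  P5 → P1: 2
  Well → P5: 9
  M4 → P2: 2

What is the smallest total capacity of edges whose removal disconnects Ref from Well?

10

Augment Well→M2→M4→P2→Ref: bottleneck 2, flow now 2.
Augment Well→M2→M4→P3→Ref: bottleneck 1, flow now 3.
Augment Well→P5→P1→P3→Ref: bottleneck 2, flow now 5.
Augment Well→M3→P1→P3→Ref: bottleneck 3, flow now 8.
Augment Well→M3→P1→P2→M4→P3→Ref: bottleneck 2, flow now 10. (uses reverse residual edge)
No augmenting path remains; maximum flow = 10.
By max-flow min-cut, the minimum cut capacity equals the max flow.
In the residual graph, reachable from Well: {Well, M2, P5, M3}.
Min-cut edges: M2→M4 (3), P5→P1 (2), M3→P1 (5); capacity 3 + 2 + 5 = 10.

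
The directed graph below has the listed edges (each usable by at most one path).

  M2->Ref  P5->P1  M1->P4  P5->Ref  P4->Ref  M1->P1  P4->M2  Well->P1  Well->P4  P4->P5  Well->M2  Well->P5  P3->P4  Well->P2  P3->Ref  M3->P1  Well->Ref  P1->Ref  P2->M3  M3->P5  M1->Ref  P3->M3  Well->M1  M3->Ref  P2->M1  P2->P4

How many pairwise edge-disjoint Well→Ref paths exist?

Assign every edge capacity 1; by Menger, the answer equals the max flow.
Path Well→Ref (+1); total 1.
Path Well→M1→Ref (+1); total 2.
Path Well→M2→Ref (+1); total 3.
Path Well→P4→Ref (+1); total 4.
Path Well→P5→Ref (+1); total 5.
Path Well→P1→Ref (+1); total 6.
Path Well→P2→M3→Ref (+1); total 7.
No residual Well→Ref path; max flow = 7.
Certifying cut of size 7: {Well→M1, Well→M2, Well→P1, Well→P2, Well→P4, Well→P5, Well→Ref}.

7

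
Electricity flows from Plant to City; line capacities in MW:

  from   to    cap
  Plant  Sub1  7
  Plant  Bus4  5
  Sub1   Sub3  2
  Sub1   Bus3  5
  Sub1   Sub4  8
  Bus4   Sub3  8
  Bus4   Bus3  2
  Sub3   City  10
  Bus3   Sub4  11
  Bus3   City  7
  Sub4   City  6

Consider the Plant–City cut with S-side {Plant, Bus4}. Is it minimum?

No — its capacity is 17, but the minimum cut has capacity 12.

Given cut capacity: 7 + 8 + 2 = 17.
Augment Plant→Sub1→Sub3→City: bottleneck 2, flow now 2.
Augment Plant→Sub1→Bus3→City: bottleneck 5, flow now 7.
Augment Plant→Bus4→Sub3→City: bottleneck 5, flow now 12.
No augmenting path remains; maximum flow = 12.
In the residual graph, reachable from Plant: {Plant}.
Min-cut edges: Plant→Sub1 (7), Plant→Bus4 (5); capacity 7 + 5 = 12.
Cut capacity 17 exceeds the max flow 12, so it is not minimum.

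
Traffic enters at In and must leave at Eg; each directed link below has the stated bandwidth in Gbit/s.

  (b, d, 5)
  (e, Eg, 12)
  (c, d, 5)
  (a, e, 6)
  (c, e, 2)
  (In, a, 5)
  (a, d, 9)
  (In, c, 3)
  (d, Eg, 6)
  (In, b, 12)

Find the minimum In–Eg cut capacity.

Augment In→a→d→Eg: bottleneck 5, flow now 5.
Augment In→b→d→Eg: bottleneck 1, flow now 6.
Augment In→c→e→Eg: bottleneck 2, flow now 8.
Augment In→b→d→a→e→Eg: bottleneck 4, flow now 12. (uses reverse residual edge)
Augment In→c→d→a→e→Eg: bottleneck 1, flow now 13. (uses reverse residual edge)
No augmenting path remains; maximum flow = 13.
By max-flow min-cut, the minimum cut capacity equals the max flow.
In the residual graph, reachable from In: {In, b}.
Min-cut edges: In→a (5), In→c (3), b→d (5); capacity 5 + 3 + 5 = 13.

13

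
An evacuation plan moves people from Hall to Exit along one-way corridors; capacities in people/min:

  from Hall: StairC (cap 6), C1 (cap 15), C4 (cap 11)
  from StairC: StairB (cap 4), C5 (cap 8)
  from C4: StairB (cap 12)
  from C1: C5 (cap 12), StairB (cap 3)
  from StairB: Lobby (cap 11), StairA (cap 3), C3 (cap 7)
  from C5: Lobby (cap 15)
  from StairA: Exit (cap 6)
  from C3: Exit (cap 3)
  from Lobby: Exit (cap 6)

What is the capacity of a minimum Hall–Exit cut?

Augment Hall→StairC→StairB→StairA→Exit: bottleneck 3, flow now 3.
Augment Hall→StairC→StairB→C3→Exit: bottleneck 1, flow now 4.
Augment Hall→StairC→C5→Lobby→Exit: bottleneck 2, flow now 6.
Augment Hall→C4→StairB→C3→Exit: bottleneck 2, flow now 8.
Augment Hall→C4→StairB→Lobby→Exit: bottleneck 4, flow now 12.
No augmenting path remains; maximum flow = 12.
By max-flow min-cut, the minimum cut capacity equals the max flow.
In the residual graph, reachable from Hall: {Hall, StairC, C4, C1, StairB, C5, C3, Lobby}.
Min-cut edges: StairB→StairA (3), C3→Exit (3), Lobby→Exit (6); capacity 3 + 3 + 6 = 12.

12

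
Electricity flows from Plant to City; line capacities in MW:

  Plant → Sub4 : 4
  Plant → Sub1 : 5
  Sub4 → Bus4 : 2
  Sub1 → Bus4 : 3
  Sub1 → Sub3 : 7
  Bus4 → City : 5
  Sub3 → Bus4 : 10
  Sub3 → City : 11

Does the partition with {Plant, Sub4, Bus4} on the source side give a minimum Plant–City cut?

No — its capacity is 10, but the minimum cut has capacity 7.

Given cut capacity: 5 + 5 = 10.
Augment Plant→Sub4→Bus4→City: bottleneck 2, flow now 2.
Augment Plant→Sub1→Bus4→City: bottleneck 3, flow now 5.
Augment Plant→Sub1→Sub3→City: bottleneck 2, flow now 7.
No augmenting path remains; maximum flow = 7.
In the residual graph, reachable from Plant: {Plant, Sub4}.
Min-cut edges: Plant→Sub1 (5), Sub4→Bus4 (2); capacity 5 + 2 = 7.
Cut capacity 10 exceeds the max flow 7, so it is not minimum.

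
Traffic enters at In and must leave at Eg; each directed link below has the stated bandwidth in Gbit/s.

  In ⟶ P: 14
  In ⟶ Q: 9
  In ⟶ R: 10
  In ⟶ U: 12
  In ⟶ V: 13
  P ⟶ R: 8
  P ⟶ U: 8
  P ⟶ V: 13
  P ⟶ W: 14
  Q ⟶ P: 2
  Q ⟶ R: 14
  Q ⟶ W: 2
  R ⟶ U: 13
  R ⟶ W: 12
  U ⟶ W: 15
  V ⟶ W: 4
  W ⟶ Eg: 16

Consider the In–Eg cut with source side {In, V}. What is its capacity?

Edges leaving {In, V}: In→P (14), In→Q (9), In→R (10), In→U (12), V→W (4).
Cut capacity = 14 + 9 + 10 + 12 + 4 = 49.

49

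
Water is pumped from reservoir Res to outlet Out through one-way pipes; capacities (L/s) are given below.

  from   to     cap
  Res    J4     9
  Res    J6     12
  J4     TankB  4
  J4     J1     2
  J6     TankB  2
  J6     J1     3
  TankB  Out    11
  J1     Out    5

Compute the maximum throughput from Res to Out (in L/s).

Augment Res→J4→TankB→Out: bottleneck 4, flow now 4.
Augment Res→J4→J1→Out: bottleneck 2, flow now 6.
Augment Res→J6→TankB→Out: bottleneck 2, flow now 8.
Augment Res→J6→J1→Out: bottleneck 3, flow now 11.
No augmenting path remains; maximum flow = 11.
In the residual graph, reachable from Res: {Res, J4, J6}.
Min-cut edges: J4→TankB (4), J4→J1 (2), J6→TankB (2), J6→J1 (3); capacity 4 + 2 + 2 + 3 = 11.
This cut is saturated, so no flow can exceed 11.

11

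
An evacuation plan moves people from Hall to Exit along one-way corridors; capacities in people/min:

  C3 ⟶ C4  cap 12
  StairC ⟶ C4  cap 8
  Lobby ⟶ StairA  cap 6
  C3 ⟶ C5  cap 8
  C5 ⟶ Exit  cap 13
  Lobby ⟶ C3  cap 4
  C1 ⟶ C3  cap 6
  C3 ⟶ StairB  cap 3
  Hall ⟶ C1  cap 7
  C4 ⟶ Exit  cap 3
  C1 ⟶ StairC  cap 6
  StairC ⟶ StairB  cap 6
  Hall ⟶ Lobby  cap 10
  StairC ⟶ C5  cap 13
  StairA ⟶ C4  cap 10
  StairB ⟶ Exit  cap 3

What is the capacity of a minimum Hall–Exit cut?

Augment Hall→C1→StairC→C5→Exit: bottleneck 6, flow now 6.
Augment Hall→C1→C3→C5→Exit: bottleneck 1, flow now 7.
Augment Hall→Lobby→StairA→C4→Exit: bottleneck 3, flow now 10.
Augment Hall→Lobby→C3→C5→Exit: bottleneck 4, flow now 14.
No augmenting path remains; maximum flow = 14.
By max-flow min-cut, the minimum cut capacity equals the max flow.
In the residual graph, reachable from Hall: {Hall, Lobby, StairA, C4}.
Min-cut edges: Hall→C1 (7), Lobby→C3 (4), C4→Exit (3); capacity 7 + 4 + 3 = 14.

14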